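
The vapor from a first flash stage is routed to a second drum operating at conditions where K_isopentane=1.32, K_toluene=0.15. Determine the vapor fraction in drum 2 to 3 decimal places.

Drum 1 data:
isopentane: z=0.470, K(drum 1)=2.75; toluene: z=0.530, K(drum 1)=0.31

Drum 1:
Binary case is linear: z₁(K₁−1)(1+ψ₁(K₂−1)) + z₂(K₂−1)(1+ψ₁(K₁−1)) = 0
⇒ ψ₁ = [z₁(K₁−1)+z₂(K₂−1)] / [−(K₁−1)(K₂−1)] = 0.4568/1.2075 = 0.378
Drum-1 compositions:
  isopentane: x = 0.283, y = 0.778
  toluene: x = 0.717, y = 0.222
Drum-2 feed = drum-1 vapor: z₂ = (0.7777, 0.2223).
Drum 2:
Let ψ₂ = V/F and solve Σ zᵢ(Kᵢ−1)/(1+ψ₂(Kᵢ−1)) = 0.
Check two-phase: ΣzᵢKᵢ = 1.060 > 1 and Σzᵢ/Kᵢ = 2.071 > 1, so g(0) = 0.060 > 0 and g(1) = -1.071 < 0.
Newton iteration, ψ₂⁰ = 0.5:
  ψ₂ = 0.500: g = -0.1141, g' = -0.545 → ψ₂ = 0.291
  ψ₂ = 0.291: g = -0.0233, g' = -0.350 → ψ₂ = 0.224
  ψ₂ = 0.224: g = -0.0012, g' = -0.314 → ψ₂ = 0.220
Converged at ψ₂ = 0.220.
  isopentane: x = 0.726, y = 0.959
  toluene: x = 0.274, y = 0.041

V/F (drum 2) = 0.220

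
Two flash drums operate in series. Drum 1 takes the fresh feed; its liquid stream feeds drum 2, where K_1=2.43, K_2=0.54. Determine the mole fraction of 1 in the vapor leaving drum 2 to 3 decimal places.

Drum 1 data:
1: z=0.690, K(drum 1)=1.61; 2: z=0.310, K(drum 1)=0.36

y_1 (drum 2) = 0.591

Drum 1:
Let ψ₁ = V/F and solve Σ zᵢ(Kᵢ−1)/(1+ψ₁(Kᵢ−1)) = 0.
g(0) = ΣzᵢKᵢ − 1 = 0.223 and g(1) = 1 − Σzᵢ/Kᵢ = -0.290, so a root lies in (0, 1).
Binary case is linear: z₁(K₁−1)(1+ψ₁(K₂−1)) + z₂(K₂−1)(1+ψ₁(K₁−1)) = 0
⇒ ψ₁ = [z₁(K₁−1)+z₂(K₂−1)] / [−(K₁−1)(K₂−1)] = 0.2225/0.3904 = 0.570
Drum-1 compositions:
  1: x = 0.512, y = 0.824
  2: x = 0.488, y = 0.176
Drum-2 feed = drum-1 liquid: z₂ = (0.5120, 0.4880).
Drum 2:
Material balance + equilibrium reduce to Σ zᵢ(Kᵢ−1)/(1+ψ₂(Kᵢ−1)) = 0.
Check two-phase: ΣzᵢKᵢ = 1.508 > 1 and Σzᵢ/Kᵢ = 1.114 > 1, so g(0) = 0.508 > 0 and g(1) = -0.114 < 0.
Binary case is linear: z₁(K₁−1)(1+ψ₂(K₂−1)) + z₂(K₂−1)(1+ψ₂(K₁−1)) = 0
⇒ ψ₂ = [z₁(K₁−1)+z₂(K₂−1)] / [−(K₁−1)(K₂−1)] = 0.5077/0.6578 = 0.772
  1: x = 0.243, y = 0.591
  2: x = 0.757, y = 0.409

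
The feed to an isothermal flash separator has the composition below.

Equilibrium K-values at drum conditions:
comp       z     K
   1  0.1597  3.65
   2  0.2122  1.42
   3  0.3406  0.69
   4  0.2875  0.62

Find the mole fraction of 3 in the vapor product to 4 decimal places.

Rachford–Rice: g(ψ) = Σ zᵢ(Kᵢ−1)/(1+ψ(Kᵢ−1)) = 0.
Feasibility: ΣzᵢKᵢ = 1.2975, Σzᵢ/Kᵢ = 1.1505 — both > 1, two phases present.
Newton–Raphson from ψ = 0.5:
  ψ = 0.5000: g = -0.00415, g' = -0.3422 → ψ = 0.4879
  ψ = 0.4879: g = 0.00003, g' = -0.3471 → ψ = 0.4880
Converged at ψ = 0.4880.
Compositions from xᵢ = zᵢ/(1+ψ(Kᵢ−1)), yᵢ = Kᵢxᵢ:
  1: x = 0.0696, y = 0.2542
  2: x = 0.1761, y = 0.2501
  3: x = 0.4013, y = 0.2769
  4: x = 0.3529, y = 0.2188

y_3 = 0.2769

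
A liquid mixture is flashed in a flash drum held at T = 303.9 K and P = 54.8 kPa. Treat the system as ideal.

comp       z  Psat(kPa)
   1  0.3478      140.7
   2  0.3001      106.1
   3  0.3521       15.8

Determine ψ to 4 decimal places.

ψ = 0.6264

Raoult's law: Kᵢ = Pᵢˢᵃᵗ/P = Pᵢˢᵃᵗ/54.8.
  K_1 = 140.7/54.8 = 2.567518, K_2 = 106.1/54.8 = 1.936131, K_3 = 15.8/54.8 = 0.288321
Material balance + equilibrium reduce to Σ zᵢ(Kᵢ−1)/(1+ψ(Kᵢ−1)) = 0.
Feasibility: ΣzᵢKᵢ = 1.5755, Σzᵢ/Kᵢ = 1.5117 — both > 1, two phases present.
Newton–Raphson from ψ = 0.5:
  ψ = 0.5000: g = 0.10799, g' = -0.8204 → ψ = 0.6316
  ψ = 0.6316: g = -0.00472, g' = -0.9081 → ψ = 0.6264
Converged at ψ = 0.6264.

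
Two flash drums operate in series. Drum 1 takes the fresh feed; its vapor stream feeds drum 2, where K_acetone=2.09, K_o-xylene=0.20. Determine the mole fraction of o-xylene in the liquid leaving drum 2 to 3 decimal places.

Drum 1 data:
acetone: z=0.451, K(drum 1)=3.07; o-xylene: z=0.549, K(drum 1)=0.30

x_o-xylene (drum 2) = 0.577

Drum 1:
Material balance + equilibrium reduce to Σ zᵢ(Kᵢ−1)/(1+ψ₁(Kᵢ−1)) = 0.
Feasibility: ΣzᵢKᵢ = 1.549, Σzᵢ/Kᵢ = 1.977 — both > 1, two phases present.
Newton iteration, ψ₁⁰ = 0.5:
  ψ₁ = 0.500: g = -0.1325, g' = -1.103 → ψ₁ = 0.380
  ψ₁ = 0.380: g = -0.0010, g' = -1.105 → ψ₁ = 0.379
Converged at ψ₁ = 0.379.
Drum-1 compositions:
  acetone: x = 0.253, y = 0.776
  o-xylene: x = 0.747, y = 0.224
Drum-2 feed = drum-1 vapor: z₂ = (0.7758, 0.2242).
Drum 2:
Newton–Raphson from ψ₂ = 0.57:
  ψ₂ = 0.570: g = 0.1919, g' = -0.835 → ψ₂ = 0.800
  ψ₂ = 0.800: g = -0.0460, g' = -1.369 → ψ₂ = 0.766
  ψ₂ = 0.766: g = -0.0024, g' = -1.231 → ψ₂ = 0.764
Converged at ψ₂ = 0.764.
  acetone: x = 0.423, y = 0.885
  o-xylene: x = 0.577, y = 0.115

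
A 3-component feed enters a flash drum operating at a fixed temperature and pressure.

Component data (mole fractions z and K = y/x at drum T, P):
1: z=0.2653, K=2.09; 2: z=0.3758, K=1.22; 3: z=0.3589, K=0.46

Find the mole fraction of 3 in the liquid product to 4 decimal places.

Material balance + equilibrium reduce to Σ zᵢ(Kᵢ−1)/(1+ψ(Kᵢ−1)) = 0.
g(0) = ΣzᵢKᵢ − 1 = 0.1780 and g(1) = 1 − Σzᵢ/Kᵢ = -0.2152, so a root lies in (0, 1).
Newton–Raphson from ψ = 0.55:
  ψ = 0.5500: g = -0.02114, g' = -0.3494 → ψ = 0.4895
  ψ = 0.4895: g = -0.00024, g' = -0.3422 → ψ = 0.4888
Converged at ψ = 0.4888.
Compositions from xᵢ = zᵢ/(1+ψ(Kᵢ−1)), yᵢ = Kᵢxᵢ:
  1: x = 0.1731, y = 0.3617
  2: x = 0.3393, y = 0.4140
  3: x = 0.4876, y = 0.2243

x_3 = 0.4876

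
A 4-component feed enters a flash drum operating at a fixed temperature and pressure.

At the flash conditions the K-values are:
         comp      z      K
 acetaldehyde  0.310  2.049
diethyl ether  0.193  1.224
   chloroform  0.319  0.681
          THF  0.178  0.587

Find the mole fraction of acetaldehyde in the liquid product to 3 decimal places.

x_acetaldehyde = 0.183

Let β = V/F and solve Σ zᵢ(Kᵢ−1)/(1+β(Kᵢ−1)) = 0.
Check two-phase: ΣzᵢKᵢ = 1.193 > 1 and Σzᵢ/Kᵢ = 1.081 > 1, so g(0) = 0.193 > 0 and g(1) = -0.081 < 0.
Iterate (Newton) starting at β = 0.5:
  β = 0.500: g = 0.0385, g' = -0.249 → β = 0.655
  β = 0.655: g = 0.0011, g' = -0.236 → β = 0.659
Converged at β = 0.659.
Compositions from xᵢ = zᵢ/(1+β(Kᵢ−1)), yᵢ = Kᵢxᵢ:
  acetaldehyde: x = 0.183, y = 0.375
  diethyl ether: x = 0.168, y = 0.206
  chloroform: x = 0.404, y = 0.275
  THF: x = 0.245, y = 0.144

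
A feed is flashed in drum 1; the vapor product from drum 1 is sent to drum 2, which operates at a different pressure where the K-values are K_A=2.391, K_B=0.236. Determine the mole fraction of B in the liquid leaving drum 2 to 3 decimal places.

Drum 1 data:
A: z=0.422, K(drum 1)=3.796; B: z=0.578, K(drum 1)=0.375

x_B (drum 2) = 0.645

Drum 1:
Let ψ₁ = V/F and solve Σ zᵢ(Kᵢ−1)/(1+ψ₁(Kᵢ−1)) = 0.
Check two-phase: ΣzᵢKᵢ = 1.819 > 1 and Σzᵢ/Kᵢ = 1.653 > 1, so g(0) = 0.819 > 0 and g(1) = -0.653 < 0.
Newton–Raphson from ψ₁ = 0.53:
  ψ₁ = 0.530: g = -0.0648, g' = -1.040 → ψ₁ = 0.468
Converged at ψ₁ = 0.468.
Drum-1 compositions:
  A: x = 0.183, y = 0.694
  B: x = 0.817, y = 0.306
Drum-2 feed = drum-1 vapor: z₂ = (0.6935, 0.3065).
Drum 2:
Rachford–Rice: g(ψ₂) = Σ zᵢ(Kᵢ−1)/(1+ψ₂(Kᵢ−1)) = 0.
Check two-phase: ΣzᵢKᵢ = 1.731 > 1 and Σzᵢ/Kᵢ = 1.589 > 1, so g(0) = 0.731 > 0 and g(1) = -0.589 < 0.
Binary case is linear: z₁(K₁−1)(1+ψ₂(K₂−1)) + z₂(K₂−1)(1+ψ₂(K₁−1)) = 0
⇒ ψ₂ = [z₁(K₁−1)+z₂(K₂−1)] / [−(K₁−1)(K₂−1)] = 0.7305/1.0627 = 0.687
  A: x = 0.355, y = 0.848
  B: x = 0.645, y = 0.152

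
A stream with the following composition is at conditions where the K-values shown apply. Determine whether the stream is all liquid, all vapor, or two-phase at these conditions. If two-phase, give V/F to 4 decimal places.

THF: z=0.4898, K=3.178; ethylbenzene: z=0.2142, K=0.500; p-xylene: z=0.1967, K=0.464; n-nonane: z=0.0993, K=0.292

ΣzᵢKᵢ = 1.7839; Σzᵢ/Kᵢ = 1.3465.
Both exceed 1, so a two-phase solution exists.
Let ψ = V/F and solve Σ zᵢ(Kᵢ−1)/(1+ψ(Kᵢ−1)) = 0.
Newton–Raphson from ψ = 0.5:
  ψ = 0.5000: g = 0.11501, g' = -0.8524 → ψ = 0.6349
  ψ = 0.6349: g = 0.00324, g' = -0.8183 → ψ = 0.6389
Converged at ψ = 0.6389.

two-phase, V/F = 0.6389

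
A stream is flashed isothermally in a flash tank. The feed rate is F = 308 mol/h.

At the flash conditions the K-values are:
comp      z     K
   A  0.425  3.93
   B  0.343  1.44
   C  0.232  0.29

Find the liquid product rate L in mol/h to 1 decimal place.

L = 32.3 mol/h

Rachford–Rice: g(V/F) = Σ zᵢ(Kᵢ−1)/(1+V/F(Kᵢ−1)) = 0.
Check two-phase: ΣzᵢKᵢ = 2.231 > 1 and Σzᵢ/Kᵢ = 1.146 > 1, so g(0) = 1.231 > 0 and g(1) = -0.146 < 0.
Newton iteration, V/F⁰ = 0.5:
  V/F = 0.500: g = 0.3735, g' = -0.926 → V/F = 0.903
  V/F = 0.903: g = -0.0097, g' = -1.217 → V/F = 0.895
Converged at V/F = 0.895.
Then V = V/F·F = 0.8952·308 = 275.7 mol/h and L = F − V = 32.3 mol/h.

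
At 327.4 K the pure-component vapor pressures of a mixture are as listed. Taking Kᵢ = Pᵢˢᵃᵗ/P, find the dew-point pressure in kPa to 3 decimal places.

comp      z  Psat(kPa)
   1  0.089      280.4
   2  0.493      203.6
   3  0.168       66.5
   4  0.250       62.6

Pdew = 108.006 kPa

At the dew point ψ → 1, so Σzᵢ/Kᵢ = 1 with Kᵢ = Pᵢˢᵃᵗ/P ⇒ 1/P = Σzᵢ/Pᵢˢᵃᵗ.
1/P = 0.089/280.4 + 0.493/203.6 + 0.168/66.5 + 0.250/62.6 = 0.009259 ⇒ P = 108.006 kPa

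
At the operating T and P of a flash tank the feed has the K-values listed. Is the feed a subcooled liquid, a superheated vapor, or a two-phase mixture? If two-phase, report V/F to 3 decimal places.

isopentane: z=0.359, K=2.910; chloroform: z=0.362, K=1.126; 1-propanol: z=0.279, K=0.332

two-phase, V/F = 0.678

ΣzᵢKᵢ = 1.545; Σzᵢ/Kᵢ = 1.285.
Both exceed 1, so a two-phase solution exists.
Rachford–Rice: g(ψ) = Σ zᵢ(Kᵢ−1)/(1+ψ(Kᵢ−1)) = 0.
Newton iteration, ψ⁰ = 0.55:
  ψ = 0.550: g = 0.0824, g' = -0.628 → ψ = 0.681
  ψ = 0.681: g = -0.0021, g' = -0.672 → ψ = 0.678
Converged at ψ = 0.678.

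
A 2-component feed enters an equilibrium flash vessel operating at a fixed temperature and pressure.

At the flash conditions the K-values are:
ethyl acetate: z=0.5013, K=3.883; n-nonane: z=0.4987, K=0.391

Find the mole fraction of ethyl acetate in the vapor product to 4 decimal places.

Rachford–Rice: g(β) = Σ zᵢ(Kᵢ−1)/(1+β(Kᵢ−1)) = 0.
Check two-phase: ΣzᵢKᵢ = 2.1415 > 1 and Σzᵢ/Kᵢ = 1.4045 > 1, so g(0) = 1.1415 > 0 and g(1) = -0.4045 < 0.
Binary case is linear: z₁(K₁−1)(1+β(K₂−1)) + z₂(K₂−1)(1+β(K₁−1)) = 0
⇒ β = [z₁(K₁−1)+z₂(K₂−1)] / [−(K₁−1)(K₂−1)] = 1.14154/1.75575 = 0.6502
Compositions from xᵢ = zᵢ/(1+β(Kᵢ−1)), yᵢ = Kᵢxᵢ:
  ethyl acetate: x = 0.1744, y = 0.6772
  n-nonane: x = 0.8256, y = 0.3228

y_ethyl acetate = 0.6772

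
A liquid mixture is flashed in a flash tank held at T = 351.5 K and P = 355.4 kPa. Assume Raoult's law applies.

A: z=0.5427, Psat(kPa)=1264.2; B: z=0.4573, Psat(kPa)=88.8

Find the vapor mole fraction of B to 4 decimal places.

y_B = 0.1932

Raoult's law: Kᵢ = Pᵢˢᵃᵗ/P = Pᵢˢᵃᵗ/355.4.
  K_A = 1264.2/355.4 = 3.557119, K_B = 88.8/355.4 = 0.249859
Rachford–Rice: g(β) = Σ zᵢ(Kᵢ−1)/(1+β(Kᵢ−1)) = 0.
Check two-phase: ΣzᵢKᵢ = 2.0447 > 1 and Σzᵢ/Kᵢ = 1.9828 > 1, so g(0) = 1.0447 > 0 and g(1) = -0.9828 < 0.
Binary case is linear: z₁(K₁−1)(1+β(K₂−1)) + z₂(K₂−1)(1+β(K₁−1)) = 0
⇒ β = [z₁(K₁−1)+z₂(K₂−1)] / [−(K₁−1)(K₂−1)] = 1.04471/1.91820 = 0.5446
Compositions from xᵢ = zᵢ/(1+β(Kᵢ−1)), yᵢ = Kᵢxᵢ:
  A: x = 0.2268, y = 0.8068
  B: x = 0.7732, y = 0.1932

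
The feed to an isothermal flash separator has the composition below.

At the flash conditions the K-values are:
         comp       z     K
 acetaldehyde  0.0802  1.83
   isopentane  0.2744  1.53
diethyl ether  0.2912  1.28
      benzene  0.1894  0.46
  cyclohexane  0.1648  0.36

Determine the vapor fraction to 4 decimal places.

Let ψ = V/F and solve Σ zᵢ(Kᵢ−1)/(1+ψ(Kᵢ−1)) = 0.
g(0) = ΣzᵢKᵢ − 1 = 0.0858 and g(1) = 1 − Σzᵢ/Kᵢ = -0.3202, so a root lies in (0, 1).
Iterate (Newton) starting at ψ = 0.5:
  ψ = 0.5000: g = -0.06168, g' = -0.3429 → ψ = 0.3202
  ψ = 0.3202: g = -0.00455, g' = -0.2976 → ψ = 0.3049
  ψ = 0.3049: g = -0.00002, g' = -0.2950 → ψ = 0.3048
Converged at ψ = 0.3048.

ψ = 0.3048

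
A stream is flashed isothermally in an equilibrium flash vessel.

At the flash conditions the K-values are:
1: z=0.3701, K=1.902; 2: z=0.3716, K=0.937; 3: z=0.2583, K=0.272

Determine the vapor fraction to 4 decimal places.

ψ = 0.2958

Let ψ = V/F and solve Σ zᵢ(Kᵢ−1)/(1+ψ(Kᵢ−1)) = 0.
g(0) = ΣzᵢKᵢ − 1 = 0.1224 and g(1) = 1 − Σzᵢ/Kᵢ = -0.5408, so a root lies in (0, 1).
Newton–Raphson from ψ = 0.39:
  ψ = 0.3900: g = -0.03964, g' = -0.4333 → ψ = 0.2985
  ψ = 0.2985: g = -0.00110, g' = -0.4119 → ψ = 0.2958
Converged at ψ = 0.2958.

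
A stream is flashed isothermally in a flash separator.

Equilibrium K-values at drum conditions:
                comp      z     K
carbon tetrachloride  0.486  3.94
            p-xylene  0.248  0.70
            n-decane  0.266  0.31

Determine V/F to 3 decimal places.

Rachford–Rice: g(V/F) = Σ zᵢ(Kᵢ−1)/(1+V/F(Kᵢ−1)) = 0.
g(0) = ΣzᵢKᵢ − 1 = 1.171 and g(1) = 1 − Σzᵢ/Kᵢ = -0.336, so a root lies in (0, 1).
Iterate (Newton) starting at V/F = 0.58:
  V/F = 0.580: g = 0.1321, g' = -0.959 → V/F = 0.718
  V/F = 0.718: g = 0.0009, g' = -0.968 → V/F = 0.719
Converged at V/F = 0.719.

V/F = 0.719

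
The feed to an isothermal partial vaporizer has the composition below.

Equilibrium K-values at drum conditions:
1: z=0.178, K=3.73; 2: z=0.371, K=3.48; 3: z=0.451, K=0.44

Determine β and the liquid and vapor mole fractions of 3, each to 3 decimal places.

β = 0.804, x_3 = 0.820, y_3 = 0.361

Material balance + equilibrium reduce to Σ zᵢ(Kᵢ−1)/(1+β(Kᵢ−1)) = 0.
Check two-phase: ΣzᵢKᵢ = 2.153 > 1 and Σzᵢ/Kᵢ = 1.179 > 1, so g(0) = 1.153 > 0 and g(1) = -0.179 < 0.
Newton iteration, β⁰ = 0.65:
  β = 0.650: g = 0.1303, g' = -0.856 → β = 0.802
  β = 0.802: g = 0.0016, g' = -0.852 → β = 0.804
Converged at β = 0.804.
Compositions from xᵢ = zᵢ/(1+β(Kᵢ−1)), yᵢ = Kᵢxᵢ:
  1: x = 0.056, y = 0.208
  2: x = 0.124, y = 0.431
  3: x = 0.820, y = 0.361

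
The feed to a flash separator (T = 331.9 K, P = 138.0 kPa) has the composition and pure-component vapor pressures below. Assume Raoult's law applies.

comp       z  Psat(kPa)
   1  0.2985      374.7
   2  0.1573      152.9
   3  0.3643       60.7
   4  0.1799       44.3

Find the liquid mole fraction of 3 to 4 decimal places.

x_3 = 0.4200

Raoult's law: Kᵢ = Pᵢˢᵃᵗ/P = Pᵢˢᵃᵗ/138.0.
  K_1 = 374.7/138.0 = 2.715217, K_2 = 152.9/138.0 = 1.107971, K_3 = 60.7/138.0 = 0.439855, K_4 = 44.3/138.0 = 0.321014
Material balance + equilibrium reduce to Σ zᵢ(Kᵢ−1)/(1+ψ(Kᵢ−1)) = 0.
Check two-phase: ΣzᵢKᵢ = 1.2028 > 1 and Σzᵢ/Kᵢ = 1.6405 > 1, so g(0) = 0.2028 > 0 and g(1) = -0.6405 < 0.
Newton–Raphson from ψ = 0.5:
  ψ = 0.5000: g = -0.17665, g' = -0.6668 → ψ = 0.2351
  ψ = 0.2351: g = 0.00108, g' = -0.7168 → ψ = 0.2366
Converged at ψ = 0.2366.
Compositions from xᵢ = zᵢ/(1+ψ(Kᵢ−1)), yᵢ = Kᵢxᵢ:
  1: x = 0.2123, y = 0.5765
  2: x = 0.1534, y = 0.1699
  3: x = 0.4200, y = 0.1847
  4: x = 0.2143, y = 0.0688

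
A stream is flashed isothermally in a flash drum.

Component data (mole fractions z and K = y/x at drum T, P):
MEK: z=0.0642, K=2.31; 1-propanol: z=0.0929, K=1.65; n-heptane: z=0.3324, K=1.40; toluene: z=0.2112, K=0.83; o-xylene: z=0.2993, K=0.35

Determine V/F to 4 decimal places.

Newton iteration, V/F⁰ = 0.5:
  V/F = 0.5000: g = -0.12026, g' = -0.3843 → V/F = 0.1871
  V/F = 0.1871: g = -0.01348, g' = -0.3187 → V/F = 0.1448
Converged at V/F = 0.1448.

V/F = 0.1448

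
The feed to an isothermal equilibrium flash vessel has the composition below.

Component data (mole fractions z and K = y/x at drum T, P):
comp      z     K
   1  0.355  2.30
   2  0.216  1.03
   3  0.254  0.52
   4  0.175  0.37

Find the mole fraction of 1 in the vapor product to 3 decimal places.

Iterate (Newton) starting at β = 0.45:
  β = 0.450: g = -0.0118, g' = -0.470 → β = 0.425
Converged at β = 0.425.
Compositions from xᵢ = zᵢ/(1+β(Kᵢ−1)), yᵢ = Kᵢxᵢ:
  1: x = 0.229, y = 0.526
  2: x = 0.213, y = 0.220
  3: x = 0.319, y = 0.166
  4: x = 0.239, y = 0.088

y_1 = 0.526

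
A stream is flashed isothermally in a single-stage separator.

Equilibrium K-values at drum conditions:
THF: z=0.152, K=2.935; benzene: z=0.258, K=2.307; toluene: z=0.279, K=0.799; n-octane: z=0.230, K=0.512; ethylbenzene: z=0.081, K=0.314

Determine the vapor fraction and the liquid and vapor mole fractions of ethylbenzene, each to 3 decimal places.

Newton–Raphson from ψ = 0.5:
  ψ = 0.500: g = 0.0580, g' = -0.506 → ψ = 0.615
  ψ = 0.615: g = 0.0009, g' = -0.495 → ψ = 0.617
Converged at ψ = 0.617.
Compositions from xᵢ = zᵢ/(1+ψ(Kᵢ−1)), yᵢ = Kᵢxᵢ:
  THF: x = 0.069, y = 0.203
  benzene: x = 0.143, y = 0.330
  toluene: x = 0.318, y = 0.254
  n-octane: x = 0.329, y = 0.168
  ethylbenzene: x = 0.140, y = 0.044

ψ = 0.617, x_ethylbenzene = 0.140, y_ethylbenzene = 0.044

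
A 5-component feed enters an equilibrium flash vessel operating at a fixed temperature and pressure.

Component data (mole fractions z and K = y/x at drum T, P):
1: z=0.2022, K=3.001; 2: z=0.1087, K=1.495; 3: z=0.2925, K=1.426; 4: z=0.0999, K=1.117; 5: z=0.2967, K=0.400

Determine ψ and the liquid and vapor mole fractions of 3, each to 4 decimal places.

ψ = 0.7164, x_3 = 0.2241, y_3 = 0.3196

Material balance + equilibrium reduce to Σ zᵢ(Kᵢ−1)/(1+ψ(Kᵢ−1)) = 0.
Feasibility: ΣzᵢKᵢ = 1.4167, Σzᵢ/Kᵢ = 1.1764 — both > 1, two phases present.
Newton iteration, ψ⁰ = 0.31:
  ψ = 0.3100: g = 0.19901, g' = -0.5323 → ψ = 0.6839
  ψ = 0.6839: g = 0.01645, g' = -0.4994 → ψ = 0.7168
  ψ = 0.7168: g = -0.00020, g' = -0.5123 → ψ = 0.7164
Converged at ψ = 0.7164.
Compositions from xᵢ = zᵢ/(1+ψ(Kᵢ−1)), yᵢ = Kᵢxᵢ:
  1: x = 0.0831, y = 0.2493
  2: x = 0.0802, y = 0.1200
  3: x = 0.2241, y = 0.3196
  4: x = 0.0922, y = 0.1030
  5: x = 0.5204, y = 0.2082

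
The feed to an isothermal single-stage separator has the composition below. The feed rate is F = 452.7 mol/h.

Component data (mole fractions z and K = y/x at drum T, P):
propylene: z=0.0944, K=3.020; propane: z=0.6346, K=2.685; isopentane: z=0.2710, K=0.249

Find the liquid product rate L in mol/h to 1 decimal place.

L = 84.4 mol/h

Material balance + equilibrium reduce to Σ zᵢ(Kᵢ−1)/(1+V/F(Kᵢ−1)) = 0.
Check two-phase: ΣzᵢKᵢ = 2.0565 > 1 and Σzᵢ/Kᵢ = 1.3560 > 1, so g(0) = 1.0565 > 0 and g(1) = -0.3560 < 0.
Newton–Raphson from V/F = 0.7:
  V/F = 0.7000: g = 0.14051, g' = -1.1248 → V/F = 0.8249
  V/F = 0.8249: g = -0.01597, g' = -1.4254 → V/F = 0.8137
  V/F = 0.8137: g = -0.00022, g' = -1.3862 → V/F = 0.8136
Converged at V/F = 0.8136.
Then V = V/F·F = 0.8136·452.7 = 368.3 mol/h and L = F − V = 84.4 mol/h.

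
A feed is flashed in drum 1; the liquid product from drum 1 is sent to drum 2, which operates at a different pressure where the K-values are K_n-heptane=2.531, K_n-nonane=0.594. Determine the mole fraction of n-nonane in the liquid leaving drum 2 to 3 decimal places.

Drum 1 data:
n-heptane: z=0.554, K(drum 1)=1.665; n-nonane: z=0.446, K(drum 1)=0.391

x_n-nonane (drum 2) = 0.790

Drum 1:
Newton–Raphson from ψ₁ = 0.38:
  ψ₁ = 0.380: g = -0.0593, g' = -0.436 → ψ₁ = 0.244
  ψ₁ = 0.244: g = -0.0021, g' = -0.410 → ψ₁ = 0.239
Converged at ψ₁ = 0.239.
Drum-1 compositions:
  n-heptane: x = 0.478, y = 0.796
  n-nonane: x = 0.522, y = 0.204
Drum-2 feed = drum-1 liquid: z₂ = (0.4780, 0.5220).
Drum 2:
Newton iteration, ψ₂⁰ = 0.63:
  ψ₂ = 0.630: g = 0.0878, g' = -0.446 → ψ₂ = 0.827
  ψ₂ = 0.827: g = 0.0039, g' = -0.413 → ψ₂ = 0.836
Converged at ψ₂ = 0.836.
  n-heptane: x = 0.210, y = 0.531
  n-nonane: x = 0.790, y = 0.469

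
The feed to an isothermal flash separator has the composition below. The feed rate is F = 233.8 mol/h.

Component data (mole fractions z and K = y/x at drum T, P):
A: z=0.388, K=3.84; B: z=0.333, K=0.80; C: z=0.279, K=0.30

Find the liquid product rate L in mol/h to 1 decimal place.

Let ψ = V/F and solve Σ zᵢ(Kᵢ−1)/(1+ψ(Kᵢ−1)) = 0.
Feasibility: ΣzᵢKᵢ = 1.840, Σzᵢ/Kᵢ = 1.447 — both > 1, two phases present.
Newton–Raphson from ψ = 0.5:
  ψ = 0.500: g = 0.0809, g' = -0.874 → ψ = 0.592
  ψ = 0.592: g = 0.0015, g' = -0.851 → ψ = 0.594
Converged at ψ = 0.594.
Then V = ψ·F = 0.5943·233.8 = 138.9 mol/h and L = F − V = 94.9 mol/h.

L = 94.9 mol/h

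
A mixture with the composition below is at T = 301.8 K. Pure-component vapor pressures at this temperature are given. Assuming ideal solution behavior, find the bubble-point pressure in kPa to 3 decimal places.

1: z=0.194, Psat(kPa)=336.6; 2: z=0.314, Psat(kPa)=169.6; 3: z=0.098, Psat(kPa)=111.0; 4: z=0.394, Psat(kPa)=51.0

At the bubble point ψ → 0, so ΣzᵢKᵢ = 1 with Kᵢ = Pᵢˢᵃᵗ/P ⇒ P = ΣzᵢPᵢˢᵃᵗ.
P = 0.194·336.6 + 0.314·169.6 + 0.098·111.0 + 0.394·51.0 = 149.527 kPa

Pbub = 149.527 kPa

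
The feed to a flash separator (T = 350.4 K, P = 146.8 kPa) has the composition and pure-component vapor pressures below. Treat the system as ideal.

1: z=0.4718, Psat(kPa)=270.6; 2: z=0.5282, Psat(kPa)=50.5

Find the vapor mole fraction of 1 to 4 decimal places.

Raoult's law: Kᵢ = Pᵢˢᵃᵗ/P = Pᵢˢᵃᵗ/146.8.
  K_1 = 270.6/146.8 = 1.843324, K_2 = 50.5/146.8 = 0.344005
Binary case is linear: z₁(K₁−1)(1+ψ(K₂−1)) + z₂(K₂−1)(1+ψ(K₁−1)) = 0
⇒ ψ = [z₁(K₁−1)+z₂(K₂−1)] / [−(K₁−1)(K₂−1)] = 0.05138/0.55322 = 0.0929
Compositions from xᵢ = zᵢ/(1+ψ(Kᵢ−1)), yᵢ = Kᵢxᵢ:
  1: x = 0.4375, y = 0.8065
  2: x = 0.5625, y = 0.1935

y_1 = 0.8065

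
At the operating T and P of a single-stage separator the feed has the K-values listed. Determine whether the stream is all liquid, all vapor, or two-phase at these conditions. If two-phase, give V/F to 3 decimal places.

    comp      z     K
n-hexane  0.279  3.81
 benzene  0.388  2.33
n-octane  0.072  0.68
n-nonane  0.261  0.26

two-phase, V/F = 0.789

ΣzᵢKᵢ = 2.084; Σzᵢ/Kᵢ = 1.349.
Both exceed 1, so a two-phase solution exists.
Iterate (Newton) starting at ψ = 0.5:
  ψ = 0.500: g = 0.3019, g' = -0.999 → ψ = 0.802
  ψ = 0.802: g = -0.0157, g' = -1.248 → ψ = 0.790
  ψ = 0.790: g = -0.0002, g' = -1.216 → ψ = 0.789
Converged at ψ = 0.789.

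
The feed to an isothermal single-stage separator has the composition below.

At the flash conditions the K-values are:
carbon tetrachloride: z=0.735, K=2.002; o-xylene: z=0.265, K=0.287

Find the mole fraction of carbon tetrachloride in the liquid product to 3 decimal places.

x_carbon tetrachloride = 0.416

Material balance + equilibrium reduce to Σ zᵢ(Kᵢ−1)/(1+ψ(Kᵢ−1)) = 0.
g(0) = ΣzᵢKᵢ − 1 = 0.548 and g(1) = 1 − Σzᵢ/Kᵢ = -0.290, so a root lies in (0, 1).
Binary case is linear: z₁(K₁−1)(1+ψ(K₂−1)) + z₂(K₂−1)(1+ψ(K₁−1)) = 0
⇒ ψ = [z₁(K₁−1)+z₂(K₂−1)] / [−(K₁−1)(K₂−1)] = 0.5475/0.7144 = 0.766
Compositions from xᵢ = zᵢ/(1+ψ(Kᵢ−1)), yᵢ = Kᵢxᵢ:
  carbon tetrachloride: x = 0.416, y = 0.832
  o-xylene: x = 0.584, y = 0.168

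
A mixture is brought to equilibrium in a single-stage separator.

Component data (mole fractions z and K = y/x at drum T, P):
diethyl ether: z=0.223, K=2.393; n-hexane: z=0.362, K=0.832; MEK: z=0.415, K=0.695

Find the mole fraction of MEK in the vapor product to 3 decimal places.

Let ψ = V/F and solve Σ zᵢ(Kᵢ−1)/(1+ψ(Kᵢ−1)) = 0.
Check two-phase: ΣzᵢKᵢ = 1.123 > 1 and Σzᵢ/Kᵢ = 1.125 > 1, so g(0) = 0.123 > 0 and g(1) = -0.125 < 0.
Newton iteration, ψ⁰ = 0.5:
  ψ = 0.500: g = -0.0326, g' = -0.216 → ψ = 0.349
  ψ = 0.349: g = 0.0027, g' = -0.256 → ψ = 0.360
Converged at ψ = 0.360.
Compositions from xᵢ = zᵢ/(1+ψ(Kᵢ−1)), yᵢ = Kᵢxᵢ:
  diethyl ether: x = 0.149, y = 0.355
  n-hexane: x = 0.385, y = 0.321
  MEK: x = 0.466, y = 0.324

y_MEK = 0.324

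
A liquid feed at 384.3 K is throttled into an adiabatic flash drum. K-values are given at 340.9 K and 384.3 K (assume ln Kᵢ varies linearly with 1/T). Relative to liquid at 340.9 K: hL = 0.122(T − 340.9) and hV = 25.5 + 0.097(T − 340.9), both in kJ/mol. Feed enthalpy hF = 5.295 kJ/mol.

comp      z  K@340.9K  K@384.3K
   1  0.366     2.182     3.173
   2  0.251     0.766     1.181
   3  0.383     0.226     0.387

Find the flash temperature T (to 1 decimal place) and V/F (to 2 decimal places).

Adiabatic flash: solve Rachford–Rice at each trial T, then check hF = ψ·hV(T) + (1−ψ)·hL(T).
  T = 340.9 K: K = (2.182, 0.766, 0.226), RR gives ψ = 0.108, H_out = 2.750 kJ/mol
  T = 384.3 K: K = (3.173, 1.181, 0.387), RR gives ψ = 0.621, H_out = 20.466 kJ/mol
  T = 362.6 K: K = (2.661, 0.964, 0.301), RR gives ψ = 0.378, H_out = 12.080 kJ/mol
  T = 351.8 K: K = (2.418, 0.863, 0.262), RR gives ψ = 0.251, H_out = 7.665 kJ/mol
  T = 346.4 K: K = (2.300, 0.814, 0.244), RR gives ψ = 0.183, H_out = 5.308 kJ/mol
  T = 343.6 K: K = (2.240, 0.789, 0.235), RR gives ψ = 0.145, H_out = 4.029 kJ/mol
  T = 345.0 K: K = (2.270, 0.802, 0.239), RR gives ψ = 0.164, H_out = 4.674 kJ/mol
Linear interpolation between T = 345.0 (H_out = 4.674) and T = 346.4 (H_out = 5.308) on hF = 5.295 gives T ≈ 346.4 K, at which ψ = 0.18.

T = 346.4 K, V/F = 0.18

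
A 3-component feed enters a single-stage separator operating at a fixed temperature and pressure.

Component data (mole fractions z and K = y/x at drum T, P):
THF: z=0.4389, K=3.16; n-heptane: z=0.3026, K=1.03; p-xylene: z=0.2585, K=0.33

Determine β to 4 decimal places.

Material balance + equilibrium reduce to Σ zᵢ(Kᵢ−1)/(1+β(Kᵢ−1)) = 0.
g(0) = ΣzᵢKᵢ − 1 = 0.7839 and g(1) = 1 − Σzᵢ/Kᵢ = -0.2160, so a root lies in (0, 1).
Newton iteration, β⁰ = 0.5:
  β = 0.5000: g = 0.20428, g' = -0.7360 → β = 0.7776
  β = 0.7776: g = 0.00112, g' = -0.7911 → β = 0.7790
Converged at β = 0.7790.

β = 0.7790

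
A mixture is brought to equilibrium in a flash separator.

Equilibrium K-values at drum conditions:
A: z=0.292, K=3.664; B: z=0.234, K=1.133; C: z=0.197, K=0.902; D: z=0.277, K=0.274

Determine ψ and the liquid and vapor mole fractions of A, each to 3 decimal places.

ψ = 0.536, x_A = 0.120, y_A = 0.441

Iterate (Newton) starting at ψ = 0.37:
  ψ = 0.370: g = 0.1264, g' = -0.804 → ψ = 0.527
  ψ = 0.527: g = 0.0065, g' = -0.747 → ψ = 0.536
Converged at ψ = 0.536.
Compositions from xᵢ = zᵢ/(1+ψ(Kᵢ−1)), yᵢ = Kᵢxᵢ:
  A: x = 0.120, y = 0.441
  B: x = 0.218, y = 0.247
  C: x = 0.208, y = 0.188
  D: x = 0.453, y = 0.124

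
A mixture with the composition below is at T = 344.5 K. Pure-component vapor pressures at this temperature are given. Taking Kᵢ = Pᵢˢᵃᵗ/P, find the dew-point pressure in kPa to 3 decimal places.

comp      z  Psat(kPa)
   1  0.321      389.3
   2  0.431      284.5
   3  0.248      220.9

Pdew = 288.836 kPa

At the dew point ψ → 1, so Σzᵢ/Kᵢ = 1 with Kᵢ = Pᵢˢᵃᵗ/P ⇒ 1/P = Σzᵢ/Pᵢˢᵃᵗ.
1/P = 0.321/389.3 + 0.431/284.5 + 0.248/220.9 = 0.003462 ⇒ P = 288.836 kPa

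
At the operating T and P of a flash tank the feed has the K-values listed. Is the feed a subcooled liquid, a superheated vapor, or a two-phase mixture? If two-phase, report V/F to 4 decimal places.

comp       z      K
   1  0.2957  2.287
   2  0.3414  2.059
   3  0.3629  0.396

ΣzᵢKᵢ = 1.5229; Σzᵢ/Kᵢ = 1.2115.
Both exceed 1, so a two-phase solution exists.
Let ψ = V/F and solve Σ zᵢ(Kᵢ−1)/(1+ψ(Kᵢ−1)) = 0.
Newton–Raphson from ψ = 0.37:
  ψ = 0.3700: g = 0.23529, g' = -0.6420 → ψ = 0.7365
  ψ = 0.7365: g = 0.00366, g' = -0.6795 → ψ = 0.7419
Converged at ψ = 0.7419.

two-phase, V/F = 0.7419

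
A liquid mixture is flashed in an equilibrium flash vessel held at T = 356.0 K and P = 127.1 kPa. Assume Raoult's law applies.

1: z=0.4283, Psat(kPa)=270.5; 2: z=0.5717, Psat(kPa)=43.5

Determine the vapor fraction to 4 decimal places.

Raoult's law: Kᵢ = Pᵢˢᵃᵗ/P = Pᵢˢᵃᵗ/127.1.
  K_1 = 270.5/127.1 = 2.128245, K_2 = 43.5/127.1 = 0.342250
Material balance + equilibrium reduce to Σ zᵢ(Kᵢ−1)/(1+ψ(Kᵢ−1)) = 0.
g(0) = ΣzᵢKᵢ − 1 = 0.1072 and g(1) = 1 − Σzᵢ/Kᵢ = -0.8717, so a root lies in (0, 1).
Binary case is linear: z₁(K₁−1)(1+ψ(K₂−1)) + z₂(K₂−1)(1+ψ(K₁−1)) = 0
⇒ ψ = [z₁(K₁−1)+z₂(K₂−1)] / [−(K₁−1)(K₂−1)] = 0.10719/0.74210 = 0.1444

ψ = 0.1444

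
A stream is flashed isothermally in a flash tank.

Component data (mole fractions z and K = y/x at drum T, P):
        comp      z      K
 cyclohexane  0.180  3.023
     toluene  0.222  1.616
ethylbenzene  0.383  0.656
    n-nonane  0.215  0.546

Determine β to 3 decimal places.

β = 0.500

Material balance + equilibrium reduce to Σ zᵢ(Kᵢ−1)/(1+β(Kᵢ−1)) = 0.
g(0) = ΣzᵢKᵢ − 1 = 0.272 and g(1) = 1 − Σzᵢ/Kᵢ = -0.175, so a root lies in (0, 1).
Newton–Raphson from β = 0.5:
  β = 0.500: g = 0.0002, g' = -0.372 → β = 0.500
Converged at β = 0.500.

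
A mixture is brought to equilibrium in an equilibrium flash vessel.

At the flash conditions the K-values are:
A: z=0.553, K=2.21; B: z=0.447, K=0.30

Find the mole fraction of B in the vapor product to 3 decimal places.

Rachford–Rice: g(ψ) = Σ zᵢ(Kᵢ−1)/(1+ψ(Kᵢ−1)) = 0.
Feasibility: ΣzᵢKᵢ = 1.356, Σzᵢ/Kᵢ = 1.740 — both > 1, two phases present.
Binary case is linear: z₁(K₁−1)(1+ψ(K₂−1)) + z₂(K₂−1)(1+ψ(K₁−1)) = 0
⇒ ψ = [z₁(K₁−1)+z₂(K₂−1)] / [−(K₁−1)(K₂−1)] = 0.3562/0.8470 = 0.421
Compositions from xᵢ = zᵢ/(1+ψ(Kᵢ−1)), yᵢ = Kᵢxᵢ:
  A: x = 0.366, y = 0.810
  B: x = 0.634, y = 0.190

y_B = 0.190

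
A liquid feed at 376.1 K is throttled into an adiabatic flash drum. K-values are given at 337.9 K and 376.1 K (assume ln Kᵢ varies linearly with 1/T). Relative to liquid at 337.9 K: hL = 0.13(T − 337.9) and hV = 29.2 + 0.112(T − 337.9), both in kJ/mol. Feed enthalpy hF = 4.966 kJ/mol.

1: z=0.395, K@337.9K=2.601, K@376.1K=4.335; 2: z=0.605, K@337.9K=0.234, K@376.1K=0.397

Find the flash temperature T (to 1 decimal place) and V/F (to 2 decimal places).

T = 340.0 K, V/F = 0.16

Adiabatic flash: solve Rachford–Rice at each trial T, then check hF = ψ·hV(T) + (1−ψ)·hL(T).
  T = 337.9 K: K = (2.601, 0.234), RR gives ψ = 0.138, H_out = 4.023 kJ/mol
  T = 376.1 K: K = (4.335, 0.397), RR gives ψ = 0.474, H_out = 18.471 kJ/mol
  T = 357.0 K: K = (3.404, 0.309), RR gives ψ = 0.320, H_out = 11.720 kJ/mol
  T = 347.4 K: K = (2.984, 0.270), RR gives ψ = 0.236, H_out = 8.088 kJ/mol
  T = 342.6 K: K = (2.787, 0.251), RR gives ψ = 0.189, H_out = 6.114 kJ/mol
  T = 340.2 K: K = (2.691, 0.242), RR gives ψ = 0.164, H_out = 5.069 kJ/mol
Linear interpolation between T = 337.9 (H_out = 4.023) and T = 340.2 (H_out = 5.069) on hF = 4.966 gives T ≈ 340.0 K, at which ψ = 0.16.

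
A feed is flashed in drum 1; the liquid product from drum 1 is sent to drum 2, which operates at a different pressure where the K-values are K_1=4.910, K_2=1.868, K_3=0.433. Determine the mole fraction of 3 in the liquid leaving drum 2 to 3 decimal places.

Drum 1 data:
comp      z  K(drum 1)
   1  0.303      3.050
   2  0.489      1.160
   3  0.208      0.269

x_3 (drum 2) = 0.680

Drum 1:
Material balance + equilibrium reduce to Σ zᵢ(Kᵢ−1)/(1+ψ₁(Kᵢ−1)) = 0.
g(0) = ΣzᵢKᵢ − 1 = 0.547 and g(1) = 1 − Σzᵢ/Kᵢ = -0.294, so a root lies in (0, 1).
Iterate (Newton) starting at ψ₁ = 0.54:
  ψ₁ = 0.540: g = 0.1156, g' = -0.601 → ψ₁ = 0.732
  ψ₁ = 0.732: g = -0.0089, g' = -0.728 → ψ₁ = 0.720
Converged at ψ₁ = 0.720.
Drum-1 compositions:
  1: x = 0.122, y = 0.373
  2: x = 0.438, y = 0.509
  3: x = 0.439, y = 0.118
Drum-2 feed = drum-1 liquid: z₂ = (0.1224, 0.4385, 0.4391).
Drum 2:
Rachford–Rice: g(ψ₂) = Σ zᵢ(Kᵢ−1)/(1+ψ₂(Kᵢ−1)) = 0.
Feasibility: ΣzᵢKᵢ = 1.610, Σzᵢ/Kᵢ = 1.274 — both > 1, two phases present.
Newton–Raphson from ψ₂ = 0.31:
  ψ₂ = 0.310: g = 0.2141, g' = -0.795 → ψ₂ = 0.579
  ψ₂ = 0.579: g = 0.0291, g' = -0.635 → ψ₂ = 0.625
Converged at ψ₂ = 0.625.
  1: x = 0.036, y = 0.174
  2: x = 0.284, y = 0.531
  3: x = 0.680, y = 0.295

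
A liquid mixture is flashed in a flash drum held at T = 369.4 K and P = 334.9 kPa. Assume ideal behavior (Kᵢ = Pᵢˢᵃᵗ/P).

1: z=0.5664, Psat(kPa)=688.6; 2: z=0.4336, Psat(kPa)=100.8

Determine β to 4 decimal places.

β = 0.3997

Raoult's law: Kᵢ = Pᵢˢᵃᵗ/P = Pᵢˢᵃᵗ/334.9.
  K_1 = 688.6/334.9 = 2.056136, K_2 = 100.8/334.9 = 0.300985
Rachford–Rice: g(β) = Σ zᵢ(Kᵢ−1)/(1+β(Kᵢ−1)) = 0.
Check two-phase: ΣzᵢKᵢ = 1.2951 > 1 and Σzᵢ/Kᵢ = 1.7161 > 1, so g(0) = 0.2951 > 0 and g(1) = -0.7161 < 0.
Binary case is linear: z₁(K₁−1)(1+β(K₂−1)) + z₂(K₂−1)(1+β(K₁−1)) = 0
⇒ β = [z₁(K₁−1)+z₂(K₂−1)] / [−(K₁−1)(K₂−1)] = 0.29510/0.73825 = 0.3997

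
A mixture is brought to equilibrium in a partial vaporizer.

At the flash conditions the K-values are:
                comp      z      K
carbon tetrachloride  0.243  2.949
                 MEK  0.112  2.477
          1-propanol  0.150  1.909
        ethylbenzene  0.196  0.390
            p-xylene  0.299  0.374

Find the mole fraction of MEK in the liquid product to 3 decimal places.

x_MEK = 0.066

Iterate (Newton) starting at ψ = 0.5:
  ψ = 0.500: g = -0.0157, g' = -0.775 → ψ = 0.480
Converged at ψ = 0.480.
Compositions from xᵢ = zᵢ/(1+ψ(Kᵢ−1)), yᵢ = Kᵢxᵢ:
  carbon tetrachloride: x = 0.126, y = 0.370
  MEK: x = 0.066, y = 0.162
  1-propanol: x = 0.104, y = 0.199
  ethylbenzene: x = 0.277, y = 0.108
  p-xylene: x = 0.427, y = 0.160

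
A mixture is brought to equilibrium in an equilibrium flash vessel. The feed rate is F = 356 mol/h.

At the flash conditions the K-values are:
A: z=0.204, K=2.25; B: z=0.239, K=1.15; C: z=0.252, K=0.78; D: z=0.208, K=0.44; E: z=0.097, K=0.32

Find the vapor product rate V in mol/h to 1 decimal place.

V = 45.8 mol/h

Rachford–Rice: g(V/F) = Σ zᵢ(Kᵢ−1)/(1+V/F(Kᵢ−1)) = 0.
Check two-phase: ΣzᵢKᵢ = 1.053 > 1 and Σzᵢ/Kᵢ = 1.397 > 1, so g(0) = 0.053 > 0 and g(1) = -0.397 < 0.
Iterate (Newton) starting at V/F = 0.5:
  V/F = 0.500: g = -0.1337, g' = -0.370 → V/F = 0.138
  V/F = 0.138: g = -0.0036, g' = -0.381 → V/F = 0.129
Converged at V/F = 0.129.
Then V = V/F·F = 0.1286·356 = 45.8 mol/h and L = F − V = 310.2 mol/h.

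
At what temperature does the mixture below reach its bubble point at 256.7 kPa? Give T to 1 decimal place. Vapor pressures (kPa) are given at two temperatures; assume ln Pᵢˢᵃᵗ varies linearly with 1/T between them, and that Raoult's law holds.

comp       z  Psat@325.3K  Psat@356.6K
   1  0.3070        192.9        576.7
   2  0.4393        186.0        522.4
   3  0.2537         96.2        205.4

T = 338.1 K

Bubble-point temperature: ΣzᵢPᵢˢᵃᵗ(T) = P. Interpolate ln Pᵢˢᵃᵗ = aᵢ + bᵢ/T.
  T = 325.3 K: ΣzᵢPᵢˢᵃᵗ = 165.34 kPa
  T = 356.6 K: ΣzᵢPᵢˢᵃᵗ = 458.65 kPa
  T = 341.0 K: ΣzᵢPᵢˢᵃᵗ = 281.97 kPa
  T = 333.1 K: ΣzᵢPᵢˢᵃᵗ = 216.82 kPa
  T = 337.1 K: ΣzᵢPᵢˢᵃᵗ = 248.03 kPa
  T = 339.1 K: ΣzᵢPᵢˢᵃᵗ = 264.98 kPa
Interpolating between 337.1 K and 339.1 K gives T ≈ 338.1 K.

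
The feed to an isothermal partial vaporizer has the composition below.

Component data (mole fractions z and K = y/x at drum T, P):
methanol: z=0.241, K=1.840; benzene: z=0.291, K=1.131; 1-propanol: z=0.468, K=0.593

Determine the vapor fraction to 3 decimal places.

ψ = 0.214

Material balance + equilibrium reduce to Σ zᵢ(Kᵢ−1)/(1+ψ(Kᵢ−1)) = 0.
Check two-phase: ΣzᵢKᵢ = 1.050 > 1 and Σzᵢ/Kᵢ = 1.177 > 1, so g(0) = 0.050 > 0 and g(1) = -0.177 < 0.
Iterate (Newton) starting at ψ = 0.5:
  ψ = 0.500: g = -0.0608, g' = -0.211 → ψ = 0.212
  ψ = 0.212: g = 0.0005, g' = -0.220 → ψ = 0.214
Converged at ψ = 0.214.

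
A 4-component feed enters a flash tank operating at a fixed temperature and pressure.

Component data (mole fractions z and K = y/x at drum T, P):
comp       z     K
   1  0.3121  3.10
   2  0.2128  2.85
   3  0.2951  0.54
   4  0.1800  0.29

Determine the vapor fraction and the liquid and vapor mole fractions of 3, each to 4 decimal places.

ψ = 0.6796, x_3 = 0.4293, y_3 = 0.2318

Material balance + equilibrium reduce to Σ zᵢ(Kᵢ−1)/(1+ψ(Kᵢ−1)) = 0.
g(0) = ΣzᵢKᵢ − 1 = 0.7855 and g(1) = 1 − Σzᵢ/Kᵢ = -0.3425, so a root lies in (0, 1).
Iterate (Newton) starting at ψ = 0.63:
  ψ = 0.6300: g = 0.04157, g' = -0.8312 → ψ = 0.6800
  ψ = 0.6800: g = -0.00036, g' = -0.8478 → ψ = 0.6796
Converged at ψ = 0.6796.
Compositions from xᵢ = zᵢ/(1+ψ(Kᵢ−1)), yᵢ = Kᵢxᵢ:
  1: x = 0.1286, y = 0.3986
  2: x = 0.0943, y = 0.2687
  3: x = 0.4293, y = 0.2318
  4: x = 0.3478, y = 0.1009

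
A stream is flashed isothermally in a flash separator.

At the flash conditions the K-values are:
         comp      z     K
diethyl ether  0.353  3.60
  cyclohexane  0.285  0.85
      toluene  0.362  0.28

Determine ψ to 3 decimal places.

Rachford–Rice: g(ψ) = Σ zᵢ(Kᵢ−1)/(1+ψ(Kᵢ−1)) = 0.
Feasibility: ΣzᵢKᵢ = 1.614, Σzᵢ/Kᵢ = 1.726 — both > 1, two phases present.
Newton iteration, ψ⁰ = 0.59:
  ψ = 0.590: g = -0.1378, g' = -0.947 → ψ = 0.444
  ψ = 0.444: g = -0.0033, g' = -0.927 → ψ = 0.441
Converged at ψ = 0.441.

ψ = 0.441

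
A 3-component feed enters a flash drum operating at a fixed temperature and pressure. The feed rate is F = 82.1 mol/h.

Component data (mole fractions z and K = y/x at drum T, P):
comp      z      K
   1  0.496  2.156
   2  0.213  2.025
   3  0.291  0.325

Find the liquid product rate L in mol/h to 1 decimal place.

Rachford–Rice: g(ψ) = Σ zᵢ(Kᵢ−1)/(1+ψ(Kᵢ−1)) = 0.
Feasibility: ΣzᵢKᵢ = 1.595, Σzᵢ/Kᵢ = 1.231 — both > 1, two phases present.
Iterate (Newton) starting at ψ = 0.5:
  ψ = 0.500: g = 0.2112, g' = -0.666 → ψ = 0.817
  ψ = 0.817: g = -0.0243, g' = -0.901 → ψ = 0.790
  ψ = 0.790: g = -0.0006, g' = -0.858 → ψ = 0.789
Converged at ψ = 0.789.
Then V = ψ·F = 0.7894·82.1 = 64.8 mol/h and L = F − V = 17.3 mol/h.

L = 17.3 mol/h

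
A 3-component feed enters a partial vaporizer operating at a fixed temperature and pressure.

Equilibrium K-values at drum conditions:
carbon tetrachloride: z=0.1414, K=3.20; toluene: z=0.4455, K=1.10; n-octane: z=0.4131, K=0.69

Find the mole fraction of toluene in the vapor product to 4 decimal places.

Let β = V/F and solve Σ zᵢ(Kᵢ−1)/(1+β(Kᵢ−1)) = 0.
Feasibility: ΣzᵢKᵢ = 1.2276, Σzᵢ/Kᵢ = 1.0479 — both > 1, two phases present.
Newton–Raphson from β = 0.34:
  β = 0.3400: g = 0.07790, g' = -0.2778 → β = 0.6205
  β = 0.6205: g = 0.01492, g' = -0.1872 → β = 0.7002
  β = 0.7002: g = 0.00052, g' = -0.1747 → β = 0.7032
Converged at β = 0.7032.
Compositions from xᵢ = zᵢ/(1+β(Kᵢ−1)), yᵢ = Kᵢxᵢ:
  carbon tetrachloride: x = 0.0555, y = 0.1777
  toluene: x = 0.4162, y = 0.4579
  n-octane: x = 0.5283, y = 0.3645

y_toluene = 0.4579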